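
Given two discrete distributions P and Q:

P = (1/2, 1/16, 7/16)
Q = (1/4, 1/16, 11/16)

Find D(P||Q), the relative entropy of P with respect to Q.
D(P||Q) = Σ P(i) log₂(P(i)/Q(i))
  i=0: (1/2) × log₂((1/2)/(1/4)) = (1/2) × log₂(2) = 0.5000
  i=1: (1/16) × log₂((1/16)/(1/16)) = (1/16) × log₂(1) = 0.0000
  i=2: (7/16) × log₂((7/16)/(11/16)) = (7/16) × log₂(7/11) = -0.2853
D(P||Q) = 0.5000 + 0.0000 - 0.2853
  = 0.2147 bits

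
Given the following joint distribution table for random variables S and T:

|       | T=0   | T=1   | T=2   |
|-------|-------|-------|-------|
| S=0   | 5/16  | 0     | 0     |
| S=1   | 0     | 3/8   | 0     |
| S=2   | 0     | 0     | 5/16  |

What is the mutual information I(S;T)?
Marginal P(S) (row sums):
  P(S=0) = 5/16 + 0 + 0 = 5/16
  P(S=1) = 0 + 3/8 + 0 = 3/8
  P(S=2) = 0 + 0 + 5/16 = 5/16
Marginal P(T) (column sums):
  P(T=0) = 5/16 + 0 + 0 = 5/16
  P(T=1) = 0 + 3/8 + 0 = 3/8
  P(T=2) = 0 + 0 + 5/16 = 5/16

H(S) = -[(5/16)·log₂(5/16) + (3/8)·log₂(3/8) + (5/16)·log₂(5/16)]
  = 0.5244 + 0.5306 + 0.5244
  = 1.5794 bits
H(T) = -[(5/16)·log₂(5/16) + (3/8)·log₂(3/8) + (5/16)·log₂(5/16)]
  = 0.5244 + 0.5306 + 0.5244
  = 1.5794 bits
H(S,T) = -[(5/16)·log₂(5/16) + (3/8)·log₂(3/8) + (5/16)·log₂(5/16)]
  = 0.5244 + 0.5306 + 0.5244
  = 1.5794 bits

I(S;T) = H(S) + H(T) - H(S,T)
  = 1.5794 + 1.5794 - 1.5794
  = 1.5794 bits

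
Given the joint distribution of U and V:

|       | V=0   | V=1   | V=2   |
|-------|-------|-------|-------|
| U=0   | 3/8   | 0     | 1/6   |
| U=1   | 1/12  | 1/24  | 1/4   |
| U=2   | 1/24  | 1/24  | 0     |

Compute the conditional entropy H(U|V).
Marginal P(V) (column sums):
  P(V=0) = 3/8 + 1/12 + 1/24 = 1/2
  P(V=1) = 0 + 1/24 + 1/24 = 1/12
  P(V=2) = 1/6 + 1/4 + 0 = 5/12

H(U|V) = -Σ P(U,V)·log₂ P(U|V), where P(U|V) = P(U,V) / P(V)
  (cells with P(U,V) = 0 contribute 0)
  (U=0,V=0): P(U|V) = (3/8)/(1/2) = 3/4;  -(3/8)·log₂(3/4) = 0.1556
  (U=0,V=2): P(U|V) = (1/6)/(5/12) = 2/5;  -(1/6)·log₂(2/5) = 0.2203
  (U=1,V=0): P(U|V) = (1/12)/(1/2) = 1/6;  -(1/12)·log₂(1/6) = 0.2154
  (U=1,V=1): P(U|V) = (1/24)/(1/12) = 1/2;  -(1/24)·log₂(1/2) = 0.0417
  (U=1,V=2): P(U|V) = (1/4)/(5/12) = 3/5;  -(1/4)·log₂(3/5) = 0.1842
  (U=2,V=0): P(U|V) = (1/24)/(1/2) = 1/12;  -(1/24)·log₂(1/12) = 0.1494
  (U=2,V=1): P(U|V) = (1/24)/(1/12) = 1/2;  -(1/24)·log₂(1/2) = 0.0417
H(U|V) = 0.1556 + 0.2203 + 0.2154 + 0.0417 + 0.1842 + 0.1494 + 0.0417
  = 1.0083 bits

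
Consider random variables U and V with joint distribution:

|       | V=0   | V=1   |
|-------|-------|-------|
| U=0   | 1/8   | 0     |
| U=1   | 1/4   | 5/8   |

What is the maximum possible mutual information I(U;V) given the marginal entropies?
The upper bound on mutual information is I(U;V) ≤ min(H(U), H(V)).

Marginal P(U) (row sums):
  P(U=0) = 1/8 + 0 = 1/8
  P(U=1) = 1/4 + 5/8 = 7/8
Marginal P(V) (column sums):
  P(V=0) = 1/8 + 1/4 = 3/8
  P(V=1) = 0 + 5/8 = 5/8

H(U) = -[(1/8)·log₂(1/8) + (7/8)·log₂(7/8)]
  = 0.3750 + 0.1686
  = 0.5436 bits
H(V) = -[(3/8)·log₂(3/8) + (5/8)·log₂(5/8)]
  = 0.5306 + 0.4238
  = 0.9544 bits

Maximum possible I(U;V) = min(0.5436, 0.9544) = 0.5436 bits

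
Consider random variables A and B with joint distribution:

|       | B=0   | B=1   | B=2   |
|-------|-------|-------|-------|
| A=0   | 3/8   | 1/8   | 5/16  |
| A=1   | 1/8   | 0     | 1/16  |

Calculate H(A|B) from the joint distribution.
Marginal P(B) (column sums):
  P(B=0) = 3/8 + 1/8 = 1/2
  P(B=1) = 1/8 + 0 = 1/8
  P(B=2) = 5/16 + 1/16 = 3/8

H(A|B) = -Σ P(A,B)·log₂ P(A|B), where P(A|B) = P(A,B) / P(B)
  (cells with P(A,B) = 0 contribute 0)
  (A=0,B=0): P(A|B) = (3/8)/(1/2) = 3/4;  -(3/8)·log₂(3/4) = 0.1556
  (A=0,B=1): P(A|B) = (1/8)/(1/8) = 1;  -(1/8)·log₂(1) = 0.0000
  (A=0,B=2): P(A|B) = (5/16)/(3/8) = 5/6;  -(5/16)·log₂(5/6) = 0.0822
  (A=1,B=0): P(A|B) = (1/8)/(1/2) = 1/4;  -(1/8)·log₂(1/4) = 0.2500
  (A=1,B=2): P(A|B) = (1/16)/(3/8) = 1/6;  -(1/16)·log₂(1/6) = 0.1616
H(A|B) = 0.1556 + 0.0000 + 0.0822 + 0.2500 + 0.1616
  = 0.6494 bits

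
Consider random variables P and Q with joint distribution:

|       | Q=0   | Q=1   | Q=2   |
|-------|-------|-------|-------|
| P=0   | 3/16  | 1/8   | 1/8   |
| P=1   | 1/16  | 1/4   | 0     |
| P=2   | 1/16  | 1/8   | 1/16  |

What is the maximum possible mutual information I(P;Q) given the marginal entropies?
The upper bound on mutual information is I(P;Q) ≤ min(H(P), H(Q)).

Marginal P(P) (row sums):
  P(P=0) = 3/16 + 1/8 + 1/8 = 7/16
  P(P=1) = 1/16 + 1/4 + 0 = 5/16
  P(P=2) = 1/16 + 1/8 + 1/16 = 1/4
Marginal P(Q) (column sums):
  P(Q=0) = 3/16 + 1/16 + 1/16 = 5/16
  P(Q=1) = 1/8 + 1/4 + 1/8 = 1/2
  P(Q=2) = 1/8 + 0 + 1/16 = 3/16

H(P) = -[(7/16)·log₂(7/16) + (5/16)·log₂(5/16) + (1/4)·log₂(1/4)]
  = 0.5218 + 0.5244 + 0.5000
  = 1.5462 bits
H(Q) = -[(5/16)·log₂(5/16) + (1/2)·log₂(1/2) + (3/16)·log₂(3/16)]
  = 0.5244 + 0.5000 + 0.4528
  = 1.4772 bits

Maximum possible I(P;Q) = min(1.5462, 1.4772) = 1.4772 bits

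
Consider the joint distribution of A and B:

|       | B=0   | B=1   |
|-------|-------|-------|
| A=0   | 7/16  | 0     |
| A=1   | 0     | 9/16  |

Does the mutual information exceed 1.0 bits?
Marginal P(A) (row sums):
  P(A=0) = 7/16 + 0 = 7/16
  P(A=1) = 0 + 9/16 = 9/16
Marginal P(B) (column sums):
  P(B=0) = 7/16 + 0 = 7/16
  P(B=1) = 0 + 9/16 = 9/16

H(A) = -[(7/16)·log₂(7/16) + (9/16)·log₂(9/16)]
  = 0.5218 + 0.4669
  = 0.9887 bits
H(B) = -[(7/16)·log₂(7/16) + (9/16)·log₂(9/16)]
  = 0.5218 + 0.4669
  = 0.9887 bits
H(A,B) = -[(7/16)·log₂(7/16) + (9/16)·log₂(9/16)]
  = 0.5218 + 0.4669
  = 0.9887 bits

I(A;B) = H(A) + H(B) - H(A,B)
  = 0.9887 + 0.9887 - 0.9887
  = 0.9887 bits

No. I(A;B) = 0.9887 bits, which is ≤ 1.0 bits.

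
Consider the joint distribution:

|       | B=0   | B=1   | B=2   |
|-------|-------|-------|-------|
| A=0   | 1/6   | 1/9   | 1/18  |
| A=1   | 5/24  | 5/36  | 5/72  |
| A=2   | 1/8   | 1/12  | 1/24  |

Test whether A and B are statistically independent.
Marginal P(A) (row sums):
  P(A=0) = 1/6 + 1/9 + 1/18 = 1/3
  P(A=1) = 5/24 + 5/36 + 5/72 = 5/12
  P(A=2) = 1/8 + 1/12 + 1/24 = 1/4
Marginal P(B) (column sums):
  P(B=0) = 1/6 + 5/24 + 1/8 = 1/2
  P(B=1) = 1/9 + 5/36 + 1/12 = 1/3
  P(B=2) = 1/18 + 5/72 + 1/24 = 1/6

A and B are independent iff P(A=i,B=j) = P(A=i)·P(B=j) for every cell.
  P(A=0)·P(B=0) = 1/3 × 1/2 = 1/6 = P(A=0,B=0) ✓
  P(A=0)·P(B=1) = 1/3 × 1/3 = 1/9 = P(A=0,B=1) ✓
  P(A=0)·P(B=2) = 1/3 × 1/6 = 1/18 = P(A=0,B=2) ✓
  P(A=1)·P(B=0) = 5/12 × 1/2 = 5/24 = P(A=1,B=0) ✓
  P(A=1)·P(B=1) = 5/12 × 1/3 = 5/36 = P(A=1,B=1) ✓
  P(A=1)·P(B=2) = 5/12 × 1/6 = 5/72 = P(A=1,B=2) ✓
  P(A=2)·P(B=0) = 1/4 × 1/2 = 1/8 = P(A=2,B=0) ✓
  P(A=2)·P(B=1) = 1/4 × 1/3 = 1/12 = P(A=2,B=1) ✓
  P(A=2)·P(B=2) = 1/4 × 1/6 = 1/24 = P(A=2,B=2) ✓

Yes, A and B are independent: every cell factors, so I(A;B) = 0 bits.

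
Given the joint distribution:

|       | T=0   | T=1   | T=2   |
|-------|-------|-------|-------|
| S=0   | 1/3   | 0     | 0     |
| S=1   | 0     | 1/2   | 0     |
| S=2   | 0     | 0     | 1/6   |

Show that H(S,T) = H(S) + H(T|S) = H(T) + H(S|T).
Marginal P(S) (row sums):
  P(S=0) = 1/3 + 0 + 0 = 1/3
  P(S=1) = 0 + 1/2 + 0 = 1/2
  P(S=2) = 0 + 0 + 1/6 = 1/6
Marginal P(T) (column sums):
  P(T=0) = 1/3 + 0 + 0 = 1/3
  P(T=1) = 0 + 1/2 + 0 = 1/2
  P(T=2) = 0 + 0 + 1/6 = 1/6

Decomposition 1: H(S) + H(T|S)
H(S) = -[(1/3)·log₂(1/3) + (1/2)·log₂(1/2) + (1/6)·log₂(1/6)]
  = 0.5283 + 0.5000 + 0.4308
  = 1.4591 bits
H(T|S) = -Σ P(S,T)·log₂ P(T|S), where P(T|S) = P(S,T) / P(S)
  (cells with P(S,T) = 0 contribute 0)
  (S=0,T=0): P(T|S) = (1/3)/(1/3) = 1;  -(1/3)·log₂(1) = 0.0000
  (S=1,T=1): P(T|S) = (1/2)/(1/2) = 1;  -(1/2)·log₂(1) = 0.0000
  (S=2,T=2): P(T|S) = (1/6)/(1/6) = 1;  -(1/6)·log₂(1) = 0.0000
H(T|S) = 0.0000 + 0.0000 + 0.0000
  = 0.0000 bits
H(S) + H(T|S) = 1.4591 + 0.0000 = 1.4591 bits

Decomposition 2: H(T) + H(S|T)
H(T) = -[(1/3)·log₂(1/3) + (1/2)·log₂(1/2) + (1/6)·log₂(1/6)]
  = 0.5283 + 0.5000 + 0.4308
  = 1.4591 bits
H(S|T) = -Σ P(S,T)·log₂ P(S|T), where P(S|T) = P(S,T) / P(T)
  (cells with P(S,T) = 0 contribute 0)
  (S=0,T=0): P(S|T) = (1/3)/(1/3) = 1;  -(1/3)·log₂(1) = 0.0000
  (S=1,T=1): P(S|T) = (1/2)/(1/2) = 1;  -(1/2)·log₂(1) = 0.0000
  (S=2,T=2): P(S|T) = (1/6)/(1/6) = 1;  -(1/6)·log₂(1) = 0.0000
H(S|T) = 0.0000 + 0.0000 + 0.0000
  = 0.0000 bits
H(T) + H(S|T) = 1.4591 + 0.0000 = 1.4591 bits

Direct computation of the joint entropy:
H(S,T) = -[(1/3)·log₂(1/3) + (1/2)·log₂(1/2) + (1/6)·log₂(1/6)]
  = 0.5283 + 0.5000 + 0.4308
  = 1.4591 bits

All three agree: H(S,T) = 1.4591 bits ✓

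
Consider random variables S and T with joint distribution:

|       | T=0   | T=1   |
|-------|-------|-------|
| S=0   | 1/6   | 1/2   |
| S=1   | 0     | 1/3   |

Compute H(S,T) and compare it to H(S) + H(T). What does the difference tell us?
Marginal P(S) (row sums):
  P(S=0) = 1/6 + 1/2 = 2/3
  P(S=1) = 0 + 1/3 = 1/3
Marginal P(T) (column sums):
  P(T=0) = 1/6 + 0 = 1/6
  P(T=1) = 1/2 + 1/3 = 5/6

H(S,T) = -[(1/6)·log₂(1/6) + (1/2)·log₂(1/2) + (1/3)·log₂(1/3)]
  = 0.4308 + 0.5000 + 0.5283
  = 1.4591 bits
H(S) = -[(2/3)·log₂(2/3) + (1/3)·log₂(1/3)]
  = 0.3900 + 0.5283
  = 0.9183 bits
H(T) = -[(1/6)·log₂(1/6) + (5/6)·log₂(5/6)]
  = 0.4308 + 0.2192
  = 0.6500 bits

H(S) + H(T) = 0.9183 + 0.6500 = 1.5683 bits
Difference: H(S) + H(T) - H(S,T) = 1.5683 - 1.4591 = 0.1092 bits = I(S;T)

The difference is the mutual information; it is positive here, so S and T are dependent (knowing one reduces uncertainty about the other by 0.1092 bits).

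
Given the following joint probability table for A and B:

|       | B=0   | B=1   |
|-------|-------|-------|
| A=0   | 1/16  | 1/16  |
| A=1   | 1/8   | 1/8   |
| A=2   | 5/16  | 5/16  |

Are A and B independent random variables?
Marginal P(A) (row sums):
  P(A=0) = 1/16 + 1/16 = 1/8
  P(A=1) = 1/8 + 1/8 = 1/4
  P(A=2) = 5/16 + 5/16 = 5/8
Marginal P(B) (column sums):
  P(B=0) = 1/16 + 1/8 + 5/16 = 1/2
  P(B=1) = 1/16 + 1/8 + 5/16 = 1/2

A and B are independent iff P(A=i,B=j) = P(A=i)·P(B=j) for every cell.
  P(A=0)·P(B=0) = 1/8 × 1/2 = 1/16 = P(A=0,B=0) ✓
  P(A=0)·P(B=1) = 1/8 × 1/2 = 1/16 = P(A=0,B=1) ✓
  P(A=1)·P(B=0) = 1/4 × 1/2 = 1/8 = P(A=1,B=0) ✓
  P(A=1)·P(B=1) = 1/4 × 1/2 = 1/8 = P(A=1,B=1) ✓
  P(A=2)·P(B=0) = 5/8 × 1/2 = 5/16 = P(A=2,B=0) ✓
  P(A=2)·P(B=1) = 5/8 × 1/2 = 5/16 = P(A=2,B=1) ✓

Yes, A and B are independent: every cell factors, so I(A;B) = 0 bits.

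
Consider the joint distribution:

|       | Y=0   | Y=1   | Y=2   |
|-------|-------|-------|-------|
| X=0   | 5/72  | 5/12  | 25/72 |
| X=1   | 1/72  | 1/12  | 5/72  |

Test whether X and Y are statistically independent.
Marginal P(X) (row sums):
  P(X=0) = 5/72 + 5/12 + 25/72 = 5/6
  P(X=1) = 1/72 + 1/12 + 5/72 = 1/6
Marginal P(Y) (column sums):
  P(Y=0) = 5/72 + 1/72 = 1/12
  P(Y=1) = 5/12 + 1/12 = 1/2
  P(Y=2) = 25/72 + 5/72 = 5/12

X and Y are independent iff P(X=i,Y=j) = P(X=i)·P(Y=j) for every cell.
  P(X=0)·P(Y=0) = 5/6 × 1/12 = 5/72 = P(X=0,Y=0) ✓
  P(X=0)·P(Y=1) = 5/6 × 1/2 = 5/12 = P(X=0,Y=1) ✓
  P(X=0)·P(Y=2) = 5/6 × 5/12 = 25/72 = P(X=0,Y=2) ✓
  P(X=1)·P(Y=0) = 1/6 × 1/12 = 1/72 = P(X=1,Y=0) ✓
  P(X=1)·P(Y=1) = 1/6 × 1/2 = 1/12 = P(X=1,Y=1) ✓
  P(X=1)·P(Y=2) = 1/6 × 5/12 = 5/72 = P(X=1,Y=2) ✓

Yes, X and Y are independent: every cell factors, so I(X;Y) = 0 bits.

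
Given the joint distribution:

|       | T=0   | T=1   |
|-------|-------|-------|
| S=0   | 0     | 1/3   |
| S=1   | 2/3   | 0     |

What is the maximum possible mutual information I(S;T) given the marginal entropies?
The upper bound on mutual information is I(S;T) ≤ min(H(S), H(T)).

Marginal P(S) (row sums):
  P(S=0) = 0 + 1/3 = 1/3
  P(S=1) = 2/3 + 0 = 2/3
Marginal P(T) (column sums):
  P(T=0) = 0 + 2/3 = 2/3
  P(T=1) = 1/3 + 0 = 1/3

H(S) = -[(1/3)·log₂(1/3) + (2/3)·log₂(2/3)]
  = 0.5283 + 0.3900
  = 0.9183 bits
H(T) = -[(2/3)·log₂(2/3) + (1/3)·log₂(1/3)]
  = 0.3900 + 0.5283
  = 0.9183 bits

Maximum possible I(S;T) = min(0.9183, 0.9183) = 0.9183 bits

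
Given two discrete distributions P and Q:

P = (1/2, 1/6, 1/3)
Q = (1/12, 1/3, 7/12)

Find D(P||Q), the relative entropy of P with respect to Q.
D(P||Q) = Σ P(i) log₂(P(i)/Q(i))
  i=0: (1/2) × log₂((1/2)/(1/12)) = (1/2) × log₂(6) = 1.2925
  i=1: (1/6) × log₂((1/6)/(1/3)) = (1/6) × log₂(1/2) = -0.1667
  i=2: (1/3) × log₂((1/3)/(7/12)) = (1/3) × log₂(4/7) = -0.2691
D(P||Q) = 1.2925 - 0.1667 - 0.2691
  = 0.8567 bits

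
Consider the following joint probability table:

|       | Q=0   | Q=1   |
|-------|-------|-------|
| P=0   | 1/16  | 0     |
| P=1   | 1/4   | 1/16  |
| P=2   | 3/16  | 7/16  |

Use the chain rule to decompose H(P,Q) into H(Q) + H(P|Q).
By the chain rule: H(P,Q) = H(Q) + H(P|Q)

Marginal P(Q) (column sums):
  P(Q=0) = 1/16 + 1/4 + 3/16 = 1/2
  P(Q=1) = 0 + 1/16 + 7/16 = 1/2
H(Q) = -[(1/2)·log₂(1/2) + (1/2)·log₂(1/2)]
  = 0.5000 + 0.5000
  = 1.0000 bits
H(P|Q) = -Σ P(P,Q)·log₂ P(P|Q), where P(P|Q) = P(P,Q) / P(Q)
  (cells with P(P,Q) = 0 contribute 0)
  (P=0,Q=0): P(P|Q) = (1/16)/(1/2) = 1/8;  -(1/16)·log₂(1/8) = 0.1875
  (P=1,Q=0): P(P|Q) = (1/4)/(1/2) = 1/2;  -(1/4)·log₂(1/2) = 0.2500
  (P=1,Q=1): P(P|Q) = (1/16)/(1/2) = 1/8;  -(1/16)·log₂(1/8) = 0.1875
  (P=2,Q=0): P(P|Q) = (3/16)/(1/2) = 3/8;  -(3/16)·log₂(3/8) = 0.2653
  (P=2,Q=1): P(P|Q) = (7/16)/(1/2) = 7/8;  -(7/16)·log₂(7/8) = 0.0843
H(P|Q) = 0.1875 + 0.2500 + 0.1875 + 0.2653 + 0.0843
  = 0.9746 bits

H(P,Q) = H(Q) + H(P|Q) = 1.0000 + 0.9746 = 1.9746 bits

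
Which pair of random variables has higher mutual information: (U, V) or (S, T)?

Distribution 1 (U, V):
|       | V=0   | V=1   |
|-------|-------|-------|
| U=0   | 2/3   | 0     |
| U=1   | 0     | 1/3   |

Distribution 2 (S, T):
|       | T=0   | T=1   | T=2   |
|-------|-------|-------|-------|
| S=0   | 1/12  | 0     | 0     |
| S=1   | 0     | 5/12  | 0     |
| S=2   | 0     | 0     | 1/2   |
Distribution 1 (U, V):
Marginal P(U) (row sums):
  P(U=0) = 2/3 + 0 = 2/3
  P(U=1) = 0 + 1/3 = 1/3
Marginal P(V) (column sums):
  P(V=0) = 2/3 + 0 = 2/3
  P(V=1) = 0 + 1/3 = 1/3

H(U) = -[(2/3)·log₂(2/3) + (1/3)·log₂(1/3)]
  = 0.3900 + 0.5283
  = 0.9183 bits
H(V) = -[(2/3)·log₂(2/3) + (1/3)·log₂(1/3)]
  = 0.3900 + 0.5283
  = 0.9183 bits
H(U,V) = -[(2/3)·log₂(2/3) + (1/3)·log₂(1/3)]
  = 0.3900 + 0.5283
  = 0.9183 bits

I(U;V) = H(U) + H(V) - H(U,V)
  = 0.9183 + 0.9183 - 0.9183
  = 0.9183 bits

Distribution 2 (S, T):
Marginal P(S) (row sums):
  P(S=0) = 1/12 + 0 + 0 = 1/12
  P(S=1) = 0 + 5/12 + 0 = 5/12
  P(S=2) = 0 + 0 + 1/2 = 1/2
Marginal P(T) (column sums):
  P(T=0) = 1/12 + 0 + 0 = 1/12
  P(T=1) = 0 + 5/12 + 0 = 5/12
  P(T=2) = 0 + 0 + 1/2 = 1/2

H(S) = -[(1/12)·log₂(1/12) + (5/12)·log₂(5/12) + (1/2)·log₂(1/2)]
  = 0.2987 + 0.5263 + 0.5000
  = 1.3250 bits
H(T) = -[(1/12)·log₂(1/12) + (5/12)·log₂(5/12) + (1/2)·log₂(1/2)]
  = 0.2987 + 0.5263 + 0.5000
  = 1.3250 bits
H(S,T) = -[(1/12)·log₂(1/12) + (5/12)·log₂(5/12) + (1/2)·log₂(1/2)]
  = 0.2987 + 0.5263 + 0.5000
  = 1.3250 bits

I(S;T) = H(S) + H(T) - H(S,T)
  = 1.3250 + 1.3250 - 1.3250
  = 1.3250 bits

I(S;T) = 1.3250 bits > I(U;V) = 0.9183 bits, so (S, T) has the higher mutual information (stronger dependence).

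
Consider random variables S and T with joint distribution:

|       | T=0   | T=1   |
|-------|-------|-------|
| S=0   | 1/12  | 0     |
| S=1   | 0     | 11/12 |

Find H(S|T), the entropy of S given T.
Marginal P(T) (column sums):
  P(T=0) = 1/12 + 0 = 1/12
  P(T=1) = 0 + 11/12 = 11/12

H(S|T) = -Σ P(S,T)·log₂ P(S|T), where P(S|T) = P(S,T) / P(T)
  (cells with P(S,T) = 0 contribute 0)
  (S=0,T=0): P(S|T) = (1/12)/(1/12) = 1;  -(1/12)·log₂(1) = 0.0000
  (S=1,T=1): P(S|T) = (11/12)/(11/12) = 1;  -(11/12)·log₂(1) = 0.0000
H(S|T) = 0.0000 + 0.0000
  = 0.0000 bits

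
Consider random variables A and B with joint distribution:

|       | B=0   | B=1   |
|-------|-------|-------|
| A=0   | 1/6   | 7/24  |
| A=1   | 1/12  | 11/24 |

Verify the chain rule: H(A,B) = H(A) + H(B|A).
Left side:
H(A,B) = -[(1/6)·log₂(1/6) + (7/24)·log₂(7/24) + (1/12)·log₂(1/12) + (11/24)·log₂(11/24)]
  = 0.4308 + 0.5185 + 0.2987 + 0.5159
  = 1.7639 bits

Right side:
Marginal P(A) (row sums):
  P(A=0) = 1/6 + 7/24 = 11/24
  P(A=1) = 1/12 + 11/24 = 13/24
H(A) = -[(11/24)·log₂(11/24) + (13/24)·log₂(13/24)]
  = 0.5159 + 0.4791
  = 0.9950 bits
H(B|A) = -Σ P(A,B)·log₂ P(B|A), where P(B|A) = P(A,B) / P(A)
  (A=0,B=0): P(B|A) = (1/6)/(11/24) = 4/11;  -(1/6)·log₂(4/11) = 0.2432
  (A=0,B=1): P(B|A) = (7/24)/(11/24) = 7/11;  -(7/24)·log₂(7/11) = 0.1902
  (A=1,B=0): P(B|A) = (1/12)/(13/24) = 2/13;  -(1/12)·log₂(2/13) = 0.2250
  (A=1,B=1): P(B|A) = (11/24)/(13/24) = 11/13;  -(11/24)·log₂(11/13) = 0.1105
H(B|A) = 0.2432 + 0.1902 + 0.2250 + 0.1105
  = 0.7689 bits
H(A) + H(B|A) = 0.9950 + 0.7689 = 1.7639 bits

Both sides equal 1.7639 bits, so the chain rule holds ✓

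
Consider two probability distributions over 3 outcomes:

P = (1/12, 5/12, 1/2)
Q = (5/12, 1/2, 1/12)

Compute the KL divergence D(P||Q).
D(P||Q) = Σ P(i) log₂(P(i)/Q(i))
  i=0: (1/12) × log₂((1/12)/(5/12)) = (1/12) × log₂(1/5) = -0.1935
  i=1: (5/12) × log₂((5/12)/(1/2)) = (5/12) × log₂(5/6) = -0.1096
  i=2: (1/2) × log₂((1/2)/(1/12)) = (1/2) × log₂(6) = 1.2925
D(P||Q) = -0.1935 - 0.1096 + 1.2925
  = 0.9894 bits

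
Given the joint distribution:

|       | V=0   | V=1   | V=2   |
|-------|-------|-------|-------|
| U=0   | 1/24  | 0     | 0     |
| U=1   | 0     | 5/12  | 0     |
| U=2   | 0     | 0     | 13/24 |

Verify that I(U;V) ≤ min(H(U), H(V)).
Marginal P(U) (row sums):
  P(U=0) = 1/24 + 0 + 0 = 1/24
  P(U=1) = 0 + 5/12 + 0 = 5/12
  P(U=2) = 0 + 0 + 13/24 = 13/24
Marginal P(V) (column sums):
  P(V=0) = 1/24 + 0 + 0 = 1/24
  P(V=1) = 0 + 5/12 + 0 = 5/12
  P(V=2) = 0 + 0 + 13/24 = 13/24

H(U) = -[(1/24)·log₂(1/24) + (5/12)·log₂(5/12) + (13/24)·log₂(13/24)]
  = 0.1910 + 0.5263 + 0.4791
  = 1.1964 bits
H(V) = -[(1/24)·log₂(1/24) + (5/12)·log₂(5/12) + (13/24)·log₂(13/24)]
  = 0.1910 + 0.5263 + 0.4791
  = 1.1964 bits
H(U,V) = -[(1/24)·log₂(1/24) + (5/12)·log₂(5/12) + (13/24)·log₂(13/24)]
  = 0.1910 + 0.5263 + 0.4791
  = 1.1964 bits

I(U;V) = H(U) + H(V) - H(U,V)
  = 1.1964 + 1.1964 - 1.1964
  = 1.1964 bits

min(H(U), H(V)) = min(1.1964, 1.1964) = 1.1964 bits
Since 1.1964 ≤ 1.1964, the bound is satisfied ✓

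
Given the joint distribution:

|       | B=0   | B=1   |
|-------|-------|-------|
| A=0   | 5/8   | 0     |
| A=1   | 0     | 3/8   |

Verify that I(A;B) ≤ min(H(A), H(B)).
Marginal P(A) (row sums):
  P(A=0) = 5/8 + 0 = 5/8
  P(A=1) = 0 + 3/8 = 3/8
Marginal P(B) (column sums):
  P(B=0) = 5/8 + 0 = 5/8
  P(B=1) = 0 + 3/8 = 3/8

H(A) = -[(5/8)·log₂(5/8) + (3/8)·log₂(3/8)]
  = 0.4238 + 0.5306
  = 0.9544 bits
H(B) = -[(5/8)·log₂(5/8) + (3/8)·log₂(3/8)]
  = 0.4238 + 0.5306
  = 0.9544 bits
H(A,B) = -[(5/8)·log₂(5/8) + (3/8)·log₂(3/8)]
  = 0.4238 + 0.5306
  = 0.9544 bits

I(A;B) = H(A) + H(B) - H(A,B)
  = 0.9544 + 0.9544 - 0.9544
  = 0.9544 bits

min(H(A), H(B)) = min(0.9544, 0.9544) = 0.9544 bits
Since 0.9544 ≤ 0.9544, the bound is satisfied ✓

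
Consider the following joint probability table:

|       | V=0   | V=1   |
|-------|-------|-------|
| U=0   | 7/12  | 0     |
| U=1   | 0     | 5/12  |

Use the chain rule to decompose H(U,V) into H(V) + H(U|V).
By the chain rule: H(U,V) = H(V) + H(U|V)

Marginal P(V) (column sums):
  P(V=0) = 7/12 + 0 = 7/12
  P(V=1) = 0 + 5/12 = 5/12
H(V) = -[(7/12)·log₂(7/12) + (5/12)·log₂(5/12)]
  = 0.4536 + 0.5263
  = 0.9799 bits
H(U|V) = -Σ P(U,V)·log₂ P(U|V), where P(U|V) = P(U,V) / P(V)
  (cells with P(U,V) = 0 contribute 0)
  (U=0,V=0): P(U|V) = (7/12)/(7/12) = 1;  -(7/12)·log₂(1) = 0.0000
  (U=1,V=1): P(U|V) = (5/12)/(5/12) = 1;  -(5/12)·log₂(1) = 0.0000
H(U|V) = 0.0000 + 0.0000
  = 0.0000 bits

H(U,V) = H(V) + H(U|V) = 0.9799 + 0.0000 = 0.9799 bits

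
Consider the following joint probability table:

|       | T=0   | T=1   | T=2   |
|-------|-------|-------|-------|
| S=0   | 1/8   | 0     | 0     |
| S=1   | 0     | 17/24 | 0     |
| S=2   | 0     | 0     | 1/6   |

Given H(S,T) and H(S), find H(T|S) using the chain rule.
From the chain rule: H(S,T) = H(S) + H(T|S)
Therefore: H(T|S) = H(S,T) - H(S)

H(S,T) = -[(1/8)·log₂(1/8) + (17/24)·log₂(17/24) + (1/6)·log₂(1/6)]
  = 0.3750 + 0.3524 + 0.4308
  = 1.1582 bits
Marginal P(S) (row sums):
  P(S=0) = 1/8 + 0 + 0 = 1/8
  P(S=1) = 0 + 17/24 + 0 = 17/24
  P(S=2) = 0 + 0 + 1/6 = 1/6
H(S) = -[(1/8)·log₂(1/8) + (17/24)·log₂(17/24) + (1/6)·log₂(1/6)]
  = 0.3750 + 0.3524 + 0.4308
  = 1.1582 bits

H(T|S) = 1.1582 - 1.1582 = 0.0000 bits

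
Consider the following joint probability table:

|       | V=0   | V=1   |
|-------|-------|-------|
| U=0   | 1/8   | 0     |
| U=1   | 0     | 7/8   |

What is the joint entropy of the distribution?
H(U,V) = -Σ P(U,V) log₂ P(U,V), summed over the non-zero cells:
H(U,V) = -[(1/8)·log₂(1/8) + (7/8)·log₂(7/8)]
  = 0.3750 + 0.1686
  = 0.5436 bits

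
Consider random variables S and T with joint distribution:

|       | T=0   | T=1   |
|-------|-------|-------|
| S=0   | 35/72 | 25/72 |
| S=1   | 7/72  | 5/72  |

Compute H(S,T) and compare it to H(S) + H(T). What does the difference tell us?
Marginal P(S) (row sums):
  P(S=0) = 35/72 + 25/72 = 5/6
  P(S=1) = 7/72 + 5/72 = 1/6
Marginal P(T) (column sums):
  P(T=0) = 35/72 + 7/72 = 7/12
  P(T=1) = 25/72 + 5/72 = 5/12

H(S,T) = -[(35/72)·log₂(35/72) + (25/72)·log₂(25/72) + (7/72)·log₂(7/72) + (5/72)·log₂(5/72)]
  = 0.5059 + 0.5299 + 0.3269 + 0.2672
  = 1.6299 bits
H(S) = -[(5/6)·log₂(5/6) + (1/6)·log₂(1/6)]
  = 0.2192 + 0.4308
  = 0.6500 bits
H(T) = -[(7/12)·log₂(7/12) + (5/12)·log₂(5/12)]
  = 0.4536 + 0.5263
  = 0.9799 bits

H(S) + H(T) = 0.6500 + 0.9799 = 1.6299 bits
Difference: H(S) + H(T) - H(S,T) = 1.6299 - 1.6299 = 0.0000 bits = I(S;T)

The difference is the mutual information; it is 0 here, so S and T are independent (the joint entropy equals the sum of the marginal entropies).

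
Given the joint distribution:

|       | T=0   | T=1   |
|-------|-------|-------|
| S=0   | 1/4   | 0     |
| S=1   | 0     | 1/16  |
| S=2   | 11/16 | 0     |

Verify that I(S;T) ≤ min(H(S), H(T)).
Marginal P(S) (row sums):
  P(S=0) = 1/4 + 0 = 1/4
  P(S=1) = 0 + 1/16 = 1/16
  P(S=2) = 11/16 + 0 = 11/16
Marginal P(T) (column sums):
  P(T=0) = 1/4 + 0 + 11/16 = 15/16
  P(T=1) = 0 + 1/16 + 0 = 1/16

H(S) = -[(1/4)·log₂(1/4) + (1/16)·log₂(1/16) + (11/16)·log₂(11/16)]
  = 0.5000 + 0.2500 + 0.3716
  = 1.1216 bits
H(T) = -[(15/16)·log₂(15/16) + (1/16)·log₂(1/16)]
  = 0.0873 + 0.2500
  = 0.3373 bits
H(S,T) = -[(1/4)·log₂(1/4) + (1/16)·log₂(1/16) + (11/16)·log₂(11/16)]
  = 0.5000 + 0.2500 + 0.3716
  = 1.1216 bits

I(S;T) = H(S) + H(T) - H(S,T)
  = 1.1216 + 0.3373 - 1.1216
  = 0.3373 bits

min(H(S), H(T)) = min(1.1216, 0.3373) = 0.3373 bits
Since 0.3373 ≤ 0.3373, the bound is satisfied ✓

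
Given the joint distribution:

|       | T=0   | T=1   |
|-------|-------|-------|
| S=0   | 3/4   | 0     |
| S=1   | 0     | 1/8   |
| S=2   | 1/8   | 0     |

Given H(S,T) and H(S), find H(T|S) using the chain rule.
From the chain rule: H(S,T) = H(S) + H(T|S)
Therefore: H(T|S) = H(S,T) - H(S)

H(S,T) = -[(3/4)·log₂(3/4) + (1/8)·log₂(1/8) + (1/8)·log₂(1/8)]
  = 0.3113 + 0.3750 + 0.3750
  = 1.0613 bits
Marginal P(S) (row sums):
  P(S=0) = 3/4 + 0 = 3/4
  P(S=1) = 0 + 1/8 = 1/8
  P(S=2) = 1/8 + 0 = 1/8
H(S) = -[(3/4)·log₂(3/4) + (1/8)·log₂(1/8) + (1/8)·log₂(1/8)]
  = 0.3113 + 0.3750 + 0.3750
  = 1.0613 bits

H(T|S) = 1.0613 - 1.0613 = 0.0000 bits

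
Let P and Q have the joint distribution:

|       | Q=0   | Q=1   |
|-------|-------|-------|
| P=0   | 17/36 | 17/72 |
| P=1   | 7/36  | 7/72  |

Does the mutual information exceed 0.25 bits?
Marginal P(P) (row sums):
  P(P=0) = 17/36 + 17/72 = 17/24
  P(P=1) = 7/36 + 7/72 = 7/24
Marginal P(Q) (column sums):
  P(Q=0) = 17/36 + 7/36 = 2/3
  P(Q=1) = 17/72 + 7/72 = 1/3

H(P) = -[(17/24)·log₂(17/24) + (7/24)·log₂(7/24)]
  = 0.3524 + 0.5185
  = 0.8709 bits
H(Q) = -[(2/3)·log₂(2/3) + (1/3)·log₂(1/3)]
  = 0.3900 + 0.5283
  = 0.9183 bits
H(P,Q) = -[(17/36)·log₂(17/36) + (17/72)·log₂(17/72) + (7/36)·log₂(7/36) + (7/72)·log₂(7/72)]
  = 0.5112 + 0.4917 + 0.4594 + 0.3269
  = 1.7892 bits

I(P;Q) = H(P) + H(Q) - H(P,Q)
  = 0.8709 + 0.9183 - 1.7892
  = 0.0000 bits

No. I(P;Q) = 0.0000 bits, which is ≤ 0.25 bits.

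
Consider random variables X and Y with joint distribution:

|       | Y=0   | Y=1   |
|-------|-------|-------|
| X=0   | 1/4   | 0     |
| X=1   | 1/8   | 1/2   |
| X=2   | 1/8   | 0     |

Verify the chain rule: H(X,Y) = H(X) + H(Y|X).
Left side:
H(X,Y) = -[(1/4)·log₂(1/4) + (1/8)·log₂(1/8) + (1/2)·log₂(1/2) + (1/8)·log₂(1/8)]
  = 0.5000 + 0.3750 + 0.5000 + 0.3750
  = 1.7500 bits

Right side:
Marginal P(X) (row sums):
  P(X=0) = 1/4 + 0 = 1/4
  P(X=1) = 1/8 + 1/2 = 5/8
  P(X=2) = 1/8 + 0 = 1/8
H(X) = -[(1/4)·log₂(1/4) + (5/8)·log₂(5/8) + (1/8)·log₂(1/8)]
  = 0.5000 + 0.4238 + 0.3750
  = 1.2988 bits
H(Y|X) = -Σ P(X,Y)·log₂ P(Y|X), where P(Y|X) = P(X,Y) / P(X)
  (cells with P(X,Y) = 0 contribute 0)
  (X=0,Y=0): P(Y|X) = (1/4)/(1/4) = 1;  -(1/4)·log₂(1) = 0.0000
  (X=1,Y=0): P(Y|X) = (1/8)/(5/8) = 1/5;  -(1/8)·log₂(1/5) = 0.2902
  (X=1,Y=1): P(Y|X) = (1/2)/(5/8) = 4/5;  -(1/2)·log₂(4/5) = 0.1610
  (X=2,Y=0): P(Y|X) = (1/8)/(1/8) = 1;  -(1/8)·log₂(1) = 0.0000
H(Y|X) = 0.0000 + 0.2902 + 0.1610 + 0.0000
  = 0.4512 bits
H(X) + H(Y|X) = 1.2988 + 0.4512 = 1.7500 bits

Both sides equal 1.7500 bits, so the chain rule holds ✓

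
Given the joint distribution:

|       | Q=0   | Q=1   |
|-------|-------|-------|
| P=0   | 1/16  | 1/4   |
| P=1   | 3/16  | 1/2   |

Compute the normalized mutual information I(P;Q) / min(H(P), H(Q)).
Marginal P(P) (row sums):
  P(P=0) = 1/16 + 1/4 = 5/16
  P(P=1) = 3/16 + 1/2 = 11/16
Marginal P(Q) (column sums):
  P(Q=0) = 1/16 + 3/16 = 1/4
  P(Q=1) = 1/4 + 1/2 = 3/4

H(P) = -[(5/16)·log₂(5/16) + (11/16)·log₂(11/16)]
  = 0.5244 + 0.3716
  = 0.8960 bits
H(Q) = -[(1/4)·log₂(1/4) + (3/4)·log₂(3/4)]
  = 0.5000 + 0.3113
  = 0.8113 bits
H(P,Q) = -[(1/16)·log₂(1/16) + (1/4)·log₂(1/4) + (3/16)·log₂(3/16) + (1/2)·log₂(1/2)]
  = 0.2500 + 0.5000 + 0.4528 + 0.5000
  = 1.7028 bits

I(P;Q) = H(P) + H(Q) - H(P,Q)
  = 0.8960 + 0.8113 - 1.7028
  = 0.0045 bits

min(H(P), H(Q)) = min(0.8960, 0.8113) = 0.8113 bits
Normalized MI = 0.0045 / 0.8113 = 0.0055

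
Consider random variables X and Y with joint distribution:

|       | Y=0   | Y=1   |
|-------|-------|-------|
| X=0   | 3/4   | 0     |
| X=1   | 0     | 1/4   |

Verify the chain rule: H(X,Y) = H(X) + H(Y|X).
Left side:
H(X,Y) = -[(3/4)·log₂(3/4) + (1/4)·log₂(1/4)]
  = 0.3113 + 0.5000
  = 0.8113 bits

Right side:
Marginal P(X) (row sums):
  P(X=0) = 3/4 + 0 = 3/4
  P(X=1) = 0 + 1/4 = 1/4
H(X) = -[(3/4)·log₂(3/4) + (1/4)·log₂(1/4)]
  = 0.3113 + 0.5000
  = 0.8113 bits
H(Y|X) = -Σ P(X,Y)·log₂ P(Y|X), where P(Y|X) = P(X,Y) / P(X)
  (cells with P(X,Y) = 0 contribute 0)
  (X=0,Y=0): P(Y|X) = (3/4)/(3/4) = 1;  -(3/4)·log₂(1) = 0.0000
  (X=1,Y=1): P(Y|X) = (1/4)/(1/4) = 1;  -(1/4)·log₂(1) = 0.0000
H(Y|X) = 0.0000 + 0.0000
  = 0.0000 bits
H(X) + H(Y|X) = 0.8113 + 0.0000 = 0.8113 bits

Both sides equal 0.8113 bits, so the chain rule holds ✓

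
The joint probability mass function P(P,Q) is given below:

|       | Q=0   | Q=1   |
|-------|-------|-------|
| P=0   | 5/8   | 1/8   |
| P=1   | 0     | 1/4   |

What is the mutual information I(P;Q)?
Marginal P(P) (row sums):
  P(P=0) = 5/8 + 1/8 = 3/4
  P(P=1) = 0 + 1/4 = 1/4
Marginal P(Q) (column sums):
  P(Q=0) = 5/8 + 0 = 5/8
  P(Q=1) = 1/8 + 1/4 = 3/8

H(P) = -[(3/4)·log₂(3/4) + (1/4)·log₂(1/4)]
  = 0.3113 + 0.5000
  = 0.8113 bits
H(Q) = -[(5/8)·log₂(5/8) + (3/8)·log₂(3/8)]
  = 0.4238 + 0.5306
  = 0.9544 bits
H(P,Q) = -[(5/8)·log₂(5/8) + (1/8)·log₂(1/8) + (1/4)·log₂(1/4)]
  = 0.4238 + 0.3750 + 0.5000
  = 1.2988 bits

I(P;Q) = H(P) + H(Q) - H(P,Q)
  = 0.8113 + 0.9544 - 1.2988
  = 0.4669 bits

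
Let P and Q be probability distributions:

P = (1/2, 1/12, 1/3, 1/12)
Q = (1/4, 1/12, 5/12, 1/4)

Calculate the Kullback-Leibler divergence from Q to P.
D(P||Q) = Σ P(i) log₂(P(i)/Q(i))
  i=0: (1/2) × log₂((1/2)/(1/4)) = (1/2) × log₂(2) = 0.5000
  i=1: (1/12) × log₂((1/12)/(1/12)) = (1/12) × log₂(1) = 0.0000
  i=2: (1/3) × log₂((1/3)/(5/12)) = (1/3) × log₂(4/5) = -0.1073
  i=3: (1/12) × log₂((1/12)/(1/4)) = (1/12) × log₂(1/3) = -0.1321
D(P||Q) = 0.5000 + 0.0000 - 0.1073 - 0.1321
  = 0.2606 bits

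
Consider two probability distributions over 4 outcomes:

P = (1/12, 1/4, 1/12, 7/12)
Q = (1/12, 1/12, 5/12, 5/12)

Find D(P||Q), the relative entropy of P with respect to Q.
D(P||Q) = Σ P(i) log₂(P(i)/Q(i))
  i=0: (1/12) × log₂((1/12)/(1/12)) = (1/12) × log₂(1) = 0.0000
  i=1: (1/4) × log₂((1/4)/(1/12)) = (1/4) × log₂(3) = 0.3962
  i=2: (1/12) × log₂((1/12)/(5/12)) = (1/12) × log₂(1/5) = -0.1935
  i=3: (7/12) × log₂((7/12)/(5/12)) = (7/12) × log₂(7/5) = 0.2832
D(P||Q) = 0.0000 + 0.3962 - 0.1935 + 0.2832
  = 0.4859 bits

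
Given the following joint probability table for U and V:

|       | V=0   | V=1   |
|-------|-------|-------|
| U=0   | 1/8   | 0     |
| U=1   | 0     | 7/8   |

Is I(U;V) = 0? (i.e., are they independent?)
Marginal P(U) (row sums):
  P(U=0) = 1/8 + 0 = 1/8
  P(U=1) = 0 + 7/8 = 7/8
Marginal P(V) (column sums):
  P(V=0) = 1/8 + 0 = 1/8
  P(V=1) = 0 + 7/8 = 7/8

U and V are independent iff P(U=i,V=j) = P(U=i)·P(V=j) for every cell.
  P(U=0)·P(V=0) = 1/8 × 1/8 = 1/64, but P(U=0,V=0) = 1/8 ✗

No, U and V are not independent. Quantitatively, I(U;V) > 0:

H(U) = -[(1/8)·log₂(1/8) + (7/8)·log₂(7/8)]
  = 0.3750 + 0.1686
  = 0.5436 bits
H(V) = -[(1/8)·log₂(1/8) + (7/8)·log₂(7/8)]
  = 0.3750 + 0.1686
  = 0.5436 bits
H(U,V) = -[(1/8)·log₂(1/8) + (7/8)·log₂(7/8)]
  = 0.3750 + 0.1686
  = 0.5436 bits
I(U;V) = H(U) + H(V) - H(U,V) = 0.5436 + 0.5436 - 0.5436 = 0.5436 bits > 0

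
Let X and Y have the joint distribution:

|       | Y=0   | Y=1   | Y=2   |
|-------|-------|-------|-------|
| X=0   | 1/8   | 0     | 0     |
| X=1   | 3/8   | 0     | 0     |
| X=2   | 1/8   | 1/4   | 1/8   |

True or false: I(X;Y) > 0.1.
Marginal P(X) (row sums):
  P(X=0) = 1/8 + 0 + 0 = 1/8
  P(X=1) = 3/8 + 0 + 0 = 3/8
  P(X=2) = 1/8 + 1/4 + 1/8 = 1/2
Marginal P(Y) (column sums):
  P(Y=0) = 1/8 + 3/8 + 1/8 = 5/8
  P(Y=1) = 0 + 0 + 1/4 = 1/4
  P(Y=2) = 0 + 0 + 1/8 = 1/8

H(X) = -[(1/8)·log₂(1/8) + (3/8)·log₂(3/8) + (1/2)·log₂(1/2)]
  = 0.3750 + 0.5306 + 0.5000
  = 1.4056 bits
H(Y) = -[(5/8)·log₂(5/8) + (1/4)·log₂(1/4) + (1/8)·log₂(1/8)]
  = 0.4238 + 0.5000 + 0.3750
  = 1.2988 bits
H(X,Y) = -[(1/8)·log₂(1/8) + (3/8)·log₂(3/8) + (1/8)·log₂(1/8) + (1/4)·log₂(1/4) + (1/8)·log₂(1/8)]
  = 0.3750 + 0.5306 + 0.3750 + 0.5000 + 0.3750
  = 2.1556 bits

I(X;Y) = H(X) + H(Y) - H(X,Y)
  = 1.4056 + 1.2988 - 2.1556
  = 0.5488 bits

True. I(X;Y) = 0.5488 bits, which is > 0.1 bits.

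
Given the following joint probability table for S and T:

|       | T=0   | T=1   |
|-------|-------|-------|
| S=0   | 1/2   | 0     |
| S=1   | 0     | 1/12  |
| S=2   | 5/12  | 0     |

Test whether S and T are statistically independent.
Marginal P(S) (row sums):
  P(S=0) = 1/2 + 0 = 1/2
  P(S=1) = 0 + 1/12 = 1/12
  P(S=2) = 5/12 + 0 = 5/12
Marginal P(T) (column sums):
  P(T=0) = 1/2 + 0 + 5/12 = 11/12
  P(T=1) = 0 + 1/12 + 0 = 1/12

S and T are independent iff P(S=i,T=j) = P(S=i)·P(T=j) for every cell.
  P(S=0)·P(T=0) = 1/2 × 11/12 = 11/24, but P(S=0,T=0) = 1/2 ✗

No, S and T are not independent. Quantitatively, I(S;T) > 0:

H(S) = -[(1/2)·log₂(1/2) + (1/12)·log₂(1/12) + (5/12)·log₂(5/12)]
  = 0.5000 + 0.2987 + 0.5263
  = 1.3250 bits
H(T) = -[(11/12)·log₂(11/12) + (1/12)·log₂(1/12)]
  = 0.1151 + 0.2987
  = 0.4138 bits
H(S,T) = -[(1/2)·log₂(1/2) + (1/12)·log₂(1/12) + (5/12)·log₂(5/12)]
  = 0.5000 + 0.2987 + 0.5263
  = 1.3250 bits
I(S;T) = H(S) + H(T) - H(S,T) = 1.3250 + 0.4138 - 1.3250 = 0.4138 bits > 0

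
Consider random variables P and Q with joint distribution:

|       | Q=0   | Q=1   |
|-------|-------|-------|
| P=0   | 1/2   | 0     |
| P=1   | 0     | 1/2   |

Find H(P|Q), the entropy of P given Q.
Marginal P(Q) (column sums):
  P(Q=0) = 1/2 + 0 = 1/2
  P(Q=1) = 0 + 1/2 = 1/2

H(P|Q) = -Σ P(P,Q)·log₂ P(P|Q), where P(P|Q) = P(P,Q) / P(Q)
  (cells with P(P,Q) = 0 contribute 0)
  (P=0,Q=0): P(P|Q) = (1/2)/(1/2) = 1;  -(1/2)·log₂(1) = 0.0000
  (P=1,Q=1): P(P|Q) = (1/2)/(1/2) = 1;  -(1/2)·log₂(1) = 0.0000
H(P|Q) = 0.0000 + 0.0000
  = 0.0000 bits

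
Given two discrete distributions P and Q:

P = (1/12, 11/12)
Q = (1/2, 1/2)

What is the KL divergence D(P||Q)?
D(P||Q) = Σ P(i) log₂(P(i)/Q(i))
  i=0: (1/12) × log₂((1/12)/(1/2)) = (1/12) × log₂(1/6) = -0.2154
  i=1: (11/12) × log₂((11/12)/(1/2)) = (11/12) × log₂(11/6) = 0.8016
D(P||Q) = -0.2154 + 0.8016
  = 0.5862 bits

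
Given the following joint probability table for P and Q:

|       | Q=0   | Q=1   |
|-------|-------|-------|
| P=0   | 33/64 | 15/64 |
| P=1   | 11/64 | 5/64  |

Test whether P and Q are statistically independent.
Marginal P(P) (row sums):
  P(P=0) = 33/64 + 15/64 = 3/4
  P(P=1) = 11/64 + 5/64 = 1/4
Marginal P(Q) (column sums):
  P(Q=0) = 33/64 + 11/64 = 11/16
  P(Q=1) = 15/64 + 5/64 = 5/16

P and Q are independent iff P(P=i,Q=j) = P(P=i)·P(Q=j) for every cell.
  P(P=0)·P(Q=0) = 3/4 × 11/16 = 33/64 = P(P=0,Q=0) ✓
  P(P=0)·P(Q=1) = 3/4 × 5/16 = 15/64 = P(P=0,Q=1) ✓
  P(P=1)·P(Q=0) = 1/4 × 11/16 = 11/64 = P(P=1,Q=0) ✓
  P(P=1)·P(Q=1) = 1/4 × 5/16 = 5/64 = P(P=1,Q=1) ✓

Yes, P and Q are independent: every cell factors, so I(P;Q) = 0 bits.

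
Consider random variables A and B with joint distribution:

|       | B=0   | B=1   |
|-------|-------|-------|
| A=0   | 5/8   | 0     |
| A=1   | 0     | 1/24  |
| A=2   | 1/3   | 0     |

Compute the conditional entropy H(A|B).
Marginal P(B) (column sums):
  P(B=0) = 5/8 + 0 + 1/3 = 23/24
  P(B=1) = 0 + 1/24 + 0 = 1/24

H(A|B) = -Σ P(A,B)·log₂ P(A|B), where P(A|B) = P(A,B) / P(B)
  (cells with P(A,B) = 0 contribute 0)
  (A=0,B=0): P(A|B) = (5/8)/(23/24) = 15/23;  -(5/8)·log₂(15/23) = 0.3854
  (A=1,B=1): P(A|B) = (1/24)/(1/24) = 1;  -(1/24)·log₂(1) = 0.0000
  (A=2,B=0): P(A|B) = (1/3)/(23/24) = 8/23;  -(1/3)·log₂(8/23) = 0.5079
H(A|B) = 0.3854 + 0.0000 + 0.5079
  = 0.8933 bits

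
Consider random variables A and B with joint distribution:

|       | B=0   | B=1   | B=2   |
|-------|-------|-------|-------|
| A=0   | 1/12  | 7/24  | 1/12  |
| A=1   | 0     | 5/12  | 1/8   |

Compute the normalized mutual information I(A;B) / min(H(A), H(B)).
Marginal P(A) (row sums):
  P(A=0) = 1/12 + 7/24 + 1/12 = 11/24
  P(A=1) = 0 + 5/12 + 1/8 = 13/24
Marginal P(B) (column sums):
  P(B=0) = 1/12 + 0 = 1/12
  P(B=1) = 7/24 + 5/12 = 17/24
  P(B=2) = 1/12 + 1/8 = 5/24

H(A) = -[(11/24)·log₂(11/24) + (13/24)·log₂(13/24)]
  = 0.5159 + 0.4791
  = 0.9950 bits
H(B) = -[(1/12)·log₂(1/12) + (17/24)·log₂(17/24) + (5/24)·log₂(5/24)]
  = 0.2987 + 0.3524 + 0.4715
  = 1.1226 bits
H(A,B) = -[(1/12)·log₂(1/12) + (7/24)·log₂(7/24) + (1/12)·log₂(1/12) + (5/12)·log₂(5/12) + (1/8)·log₂(1/8)]
  = 0.2987 + 0.5185 + 0.2987 + 0.5263 + 0.3750
  = 2.0172 bits

I(A;B) = H(A) + H(B) - H(A,B)
  = 0.9950 + 1.1226 - 2.0172
  = 0.1004 bits

min(H(A), H(B)) = min(0.9950, 1.1226) = 0.9950 bits
Normalized MI = 0.1004 / 0.9950 = 0.1009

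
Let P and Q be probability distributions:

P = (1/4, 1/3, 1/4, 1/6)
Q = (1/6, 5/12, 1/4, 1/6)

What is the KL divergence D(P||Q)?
D(P||Q) = Σ P(i) log₂(P(i)/Q(i))
  i=0: (1/4) × log₂((1/4)/(1/6)) = (1/4) × log₂(3/2) = 0.1462
  i=1: (1/3) × log₂((1/3)/(5/12)) = (1/3) × log₂(4/5) = -0.1073
  i=2: (1/4) × log₂((1/4)/(1/4)) = (1/4) × log₂(1) = 0.0000
  i=3: (1/6) × log₂((1/6)/(1/6)) = (1/6) × log₂(1) = 0.0000
D(P||Q) = 0.1462 - 0.1073 + 0.0000 + 0.0000
  = 0.0389 bits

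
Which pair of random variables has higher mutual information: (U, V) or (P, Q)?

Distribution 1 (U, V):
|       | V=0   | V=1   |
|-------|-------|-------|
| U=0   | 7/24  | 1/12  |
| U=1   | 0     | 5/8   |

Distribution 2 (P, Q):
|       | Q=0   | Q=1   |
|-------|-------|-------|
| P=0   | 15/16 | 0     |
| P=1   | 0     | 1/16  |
Distribution 1 (U, V):
Marginal P(U) (row sums):
  P(U=0) = 7/24 + 1/12 = 3/8
  P(U=1) = 0 + 5/8 = 5/8
Marginal P(V) (column sums):
  P(V=0) = 7/24 + 0 = 7/24
  P(V=1) = 1/12 + 5/8 = 17/24

H(U) = -[(3/8)·log₂(3/8) + (5/8)·log₂(5/8)]
  = 0.5306 + 0.4238
  = 0.9544 bits
H(V) = -[(7/24)·log₂(7/24) + (17/24)·log₂(17/24)]
  = 0.5185 + 0.3524
  = 0.8709 bits
H(U,V) = -[(7/24)·log₂(7/24) + (1/12)·log₂(1/12) + (5/8)·log₂(5/8)]
  = 0.5185 + 0.2987 + 0.4238
  = 1.2410 bits

I(U;V) = H(U) + H(V) - H(U,V)
  = 0.9544 + 0.8709 - 1.2410
  = 0.5843 bits

Distribution 2 (P, Q):
Marginal P(P) (row sums):
  P(P=0) = 15/16 + 0 = 15/16
  P(P=1) = 0 + 1/16 = 1/16
Marginal P(Q) (column sums):
  P(Q=0) = 15/16 + 0 = 15/16
  P(Q=1) = 0 + 1/16 = 1/16

H(P) = -[(15/16)·log₂(15/16) + (1/16)·log₂(1/16)]
  = 0.0873 + 0.2500
  = 0.3373 bits
H(Q) = -[(15/16)·log₂(15/16) + (1/16)·log₂(1/16)]
  = 0.0873 + 0.2500
  = 0.3373 bits
H(P,Q) = -[(15/16)·log₂(15/16) + (1/16)·log₂(1/16)]
  = 0.0873 + 0.2500
  = 0.3373 bits

I(P;Q) = H(P) + H(Q) - H(P,Q)
  = 0.3373 + 0.3373 - 0.3373
  = 0.3373 bits

I(U;V) = 0.5843 bits > I(P;Q) = 0.3373 bits, so (U, V) has the higher mutual information (stronger dependence).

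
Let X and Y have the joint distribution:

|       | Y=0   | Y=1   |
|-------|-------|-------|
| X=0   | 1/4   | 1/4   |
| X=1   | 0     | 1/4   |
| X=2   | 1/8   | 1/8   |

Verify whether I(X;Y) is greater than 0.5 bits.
Marginal P(X) (row sums):
  P(X=0) = 1/4 + 1/4 = 1/2
  P(X=1) = 0 + 1/4 = 1/4
  P(X=2) = 1/8 + 1/8 = 1/4
Marginal P(Y) (column sums):
  P(Y=0) = 1/4 + 0 + 1/8 = 3/8
  P(Y=1) = 1/4 + 1/4 + 1/8 = 5/8

H(X) = -[(1/2)·log₂(1/2) + (1/4)·log₂(1/4) + (1/4)·log₂(1/4)]
  = 0.5000 + 0.5000 + 0.5000
  = 1.5000 bits
H(Y) = -[(3/8)·log₂(3/8) + (5/8)·log₂(5/8)]
  = 0.5306 + 0.4238
  = 0.9544 bits
H(X,Y) = -[(1/4)·log₂(1/4) + (1/4)·log₂(1/4) + (1/4)·log₂(1/4) + (1/8)·log₂(1/8) + (1/8)·log₂(1/8)]
  = 0.5000 + 0.5000 + 0.5000 + 0.3750 + 0.3750
  = 2.2500 bits

I(X;Y) = H(X) + H(Y) - H(X,Y)
  = 1.5000 + 0.9544 - 2.2500
  = 0.2044 bits

No. I(X;Y) = 0.2044 bits, which is ≤ 0.5 bits.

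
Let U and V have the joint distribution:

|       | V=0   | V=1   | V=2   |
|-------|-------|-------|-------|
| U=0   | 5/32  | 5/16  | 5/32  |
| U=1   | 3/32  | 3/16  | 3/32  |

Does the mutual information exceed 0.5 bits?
Marginal P(U) (row sums):
  P(U=0) = 5/32 + 5/16 + 5/32 = 5/8
  P(U=1) = 3/32 + 3/16 + 3/32 = 3/8
Marginal P(V) (column sums):
  P(V=0) = 5/32 + 3/32 = 1/4
  P(V=1) = 5/16 + 3/16 = 1/2
  P(V=2) = 5/32 + 3/32 = 1/4

H(U) = -[(5/8)·log₂(5/8) + (3/8)·log₂(3/8)]
  = 0.4238 + 0.5306
  = 0.9544 bits
H(V) = -[(1/4)·log₂(1/4) + (1/2)·log₂(1/2) + (1/4)·log₂(1/4)]
  = 0.5000 + 0.5000 + 0.5000
  = 1.5000 bits
H(U,V) = -[(5/32)·log₂(5/32) + (5/16)·log₂(5/16) + (5/32)·log₂(5/32) + (3/32)·log₂(3/32) + (3/16)·log₂(3/16) + (3/32)·log₂(3/32)]
  = 0.4184 + 0.5244 + 0.4184 + 0.3202 + 0.4528 + 0.3202
  = 2.4544 bits

I(U;V) = H(U) + H(V) - H(U,V)
  = 0.9544 + 1.5000 - 2.4544
  = 0.0000 bits

No. I(U;V) = 0.0000 bits, which is ≤ 0.5 bits.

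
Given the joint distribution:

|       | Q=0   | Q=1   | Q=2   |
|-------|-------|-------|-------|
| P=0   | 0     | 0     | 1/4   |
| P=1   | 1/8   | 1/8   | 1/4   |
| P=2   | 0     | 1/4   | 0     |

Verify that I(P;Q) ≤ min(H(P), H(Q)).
Marginal P(P) (row sums):
  P(P=0) = 0 + 0 + 1/4 = 1/4
  P(P=1) = 1/8 + 1/8 + 1/4 = 1/2
  P(P=2) = 0 + 1/4 + 0 = 1/4
Marginal P(Q) (column sums):
  P(Q=0) = 0 + 1/8 + 0 = 1/8
  P(Q=1) = 0 + 1/8 + 1/4 = 3/8
  P(Q=2) = 1/4 + 1/4 + 0 = 1/2

H(P) = -[(1/4)·log₂(1/4) + (1/2)·log₂(1/2) + (1/4)·log₂(1/4)]
  = 0.5000 + 0.5000 + 0.5000
  = 1.5000 bits
H(Q) = -[(1/8)·log₂(1/8) + (3/8)·log₂(3/8) + (1/2)·log₂(1/2)]
  = 0.3750 + 0.5306 + 0.5000
  = 1.4056 bits
H(P,Q) = -[(1/4)·log₂(1/4) + (1/8)·log₂(1/8) + (1/8)·log₂(1/8) + (1/4)·log₂(1/4) + (1/4)·log₂(1/4)]
  = 0.5000 + 0.3750 + 0.3750 + 0.5000 + 0.5000
  = 2.2500 bits

I(P;Q) = H(P) + H(Q) - H(P,Q)
  = 1.5000 + 1.4056 - 2.2500
  = 0.6556 bits

min(H(P), H(Q)) = min(1.5000, 1.4056) = 1.4056 bits
Since 0.6556 ≤ 1.4056, the bound is satisfied ✓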